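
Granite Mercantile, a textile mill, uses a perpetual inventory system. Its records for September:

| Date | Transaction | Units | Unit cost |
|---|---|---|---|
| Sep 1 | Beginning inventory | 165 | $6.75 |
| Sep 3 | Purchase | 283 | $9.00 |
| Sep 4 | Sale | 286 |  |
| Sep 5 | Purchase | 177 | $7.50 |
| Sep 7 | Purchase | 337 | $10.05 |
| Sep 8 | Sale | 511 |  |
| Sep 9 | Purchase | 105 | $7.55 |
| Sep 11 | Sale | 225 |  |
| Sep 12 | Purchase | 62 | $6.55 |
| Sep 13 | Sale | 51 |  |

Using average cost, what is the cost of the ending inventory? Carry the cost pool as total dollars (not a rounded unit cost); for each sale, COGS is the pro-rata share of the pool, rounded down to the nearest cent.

Ending inventory = $410.25

After Sep 1: 165 on hand, pool $1,113.75 (≈ $6.7500 each)
After Sep 3: 448 on hand, pool $3,660.75 (≈ $8.1713 each)
Sep 4, sell 286: 286/448 × $3,660.75 → $2,336.99
After Sep 5: 339 on hand, pool $2,651.26 (≈ $7.8208 each)
After Sep 7: 676 on hand, pool $6,038.11 (≈ $8.9321 each)
Sep 8, sell 511: 511/676 × $6,038.11 → $4,564.31
After Sep 9: 270 on hand, pool $2,266.55 (≈ $8.3946 each)
Sep 11, sell 225: 225/270 × $2,266.55 → $1,888.79
After Sep 12: 107 on hand, pool $783.86 (≈ $7.3258 each)
Sep 13, sell 51: 51/107 × $783.86 → $373.61
Total COGS = $2,336.99 + $4,564.31 + $1,888.79 + $373.61 = $9,163.70
Ending inventory (cost pool remaining) = $410.25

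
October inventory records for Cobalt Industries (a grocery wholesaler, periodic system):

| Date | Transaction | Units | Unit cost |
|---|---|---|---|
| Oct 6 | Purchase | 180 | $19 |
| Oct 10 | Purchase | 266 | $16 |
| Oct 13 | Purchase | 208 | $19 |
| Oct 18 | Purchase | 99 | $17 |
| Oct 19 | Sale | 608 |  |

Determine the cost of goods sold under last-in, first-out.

COGS = $10,556

Oct 19, 608 sold [LIFO — newest first]: 99 @ $17 + 208 @ $19 + 266 @ $16 + 35 @ $19 = $10,556
Ending inventory: 145 @ $19 = $2,755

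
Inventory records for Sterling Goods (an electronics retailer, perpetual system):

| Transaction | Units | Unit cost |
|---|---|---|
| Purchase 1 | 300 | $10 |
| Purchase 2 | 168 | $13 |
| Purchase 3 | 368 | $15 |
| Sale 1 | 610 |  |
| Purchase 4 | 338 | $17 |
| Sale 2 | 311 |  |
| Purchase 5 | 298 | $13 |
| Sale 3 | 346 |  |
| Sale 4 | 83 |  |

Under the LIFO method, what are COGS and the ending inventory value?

COGS = $19,104; ending inventory = $1,220

Sale 1 (610) [LIFO — newest first]: 368 @ $15 + 168 @ $13 + 74 @ $10 = $8,444
Sale 2 (311) [LIFO — newest first]: 311 @ $17 = $5,287
Sale 3 (346) [LIFO — newest first]: 298 @ $13 + 27 @ $17 + 21 @ $10 = $4,543
Sale 4 (83) [LIFO — newest first]: 83 @ $10 = $830
Total COGS = $8,444 + $5,287 + $4,543 + $830 = $19,104
Ending inventory: 122 @ $10 = $1,220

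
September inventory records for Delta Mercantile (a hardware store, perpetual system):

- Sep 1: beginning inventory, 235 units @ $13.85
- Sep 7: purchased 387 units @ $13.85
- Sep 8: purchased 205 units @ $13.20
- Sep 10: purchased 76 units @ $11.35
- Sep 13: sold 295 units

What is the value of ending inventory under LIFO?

Ending inventory = $8,420.80

Sep 13, 295 sold [LIFO — newest first]: 76 @ $11.35 + 205 @ $13.20 + 14 @ $13.85 = $3,762.50
Ending inventory: 235 @ $13.85 + 373 @ $13.85 = $8,420.80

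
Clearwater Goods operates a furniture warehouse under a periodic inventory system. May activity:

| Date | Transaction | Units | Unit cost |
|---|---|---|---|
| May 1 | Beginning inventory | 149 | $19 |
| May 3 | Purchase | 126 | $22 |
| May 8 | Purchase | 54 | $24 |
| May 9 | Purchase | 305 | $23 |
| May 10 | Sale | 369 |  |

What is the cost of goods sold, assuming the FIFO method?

May 10, 369 sold [FIFO — oldest first]: 149 @ $19 + 126 @ $22 + 54 @ $24 + 40 @ $23 = $7,819
Ending inventory: 265 @ $23 = $6,095
Check: goods available $13,914 = COGS $7,819 + ending $6,095

COGS = $7,819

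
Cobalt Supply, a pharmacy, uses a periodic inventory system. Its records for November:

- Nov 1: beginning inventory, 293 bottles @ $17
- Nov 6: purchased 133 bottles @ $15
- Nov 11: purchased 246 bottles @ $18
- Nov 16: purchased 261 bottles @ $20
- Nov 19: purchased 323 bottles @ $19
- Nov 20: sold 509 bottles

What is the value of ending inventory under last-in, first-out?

Nov 20, 509 sold [LIFO — newest first]: 323 @ $19 + 186 @ $20 = $9,857
Ending inventory: 293 @ $17 + 133 @ $15 + 246 @ $18 + 75 @ $20 = $12,904

Ending inventory = $12,904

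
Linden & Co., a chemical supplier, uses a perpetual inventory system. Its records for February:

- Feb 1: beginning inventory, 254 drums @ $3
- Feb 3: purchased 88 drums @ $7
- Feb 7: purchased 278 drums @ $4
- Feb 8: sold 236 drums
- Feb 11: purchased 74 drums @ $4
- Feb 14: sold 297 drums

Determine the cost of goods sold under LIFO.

COGS = $2,303

Feb 8, 236 sold [LIFO — newest first]: 236 @ $4 = $944
Feb 14, 297 sold [LIFO — newest first]: 74 @ $4 + 42 @ $4 + 88 @ $7 + 93 @ $3 = $1,359
Total COGS = $944 + $1,359 = $2,303
Ending inventory: 161 @ $3 = $483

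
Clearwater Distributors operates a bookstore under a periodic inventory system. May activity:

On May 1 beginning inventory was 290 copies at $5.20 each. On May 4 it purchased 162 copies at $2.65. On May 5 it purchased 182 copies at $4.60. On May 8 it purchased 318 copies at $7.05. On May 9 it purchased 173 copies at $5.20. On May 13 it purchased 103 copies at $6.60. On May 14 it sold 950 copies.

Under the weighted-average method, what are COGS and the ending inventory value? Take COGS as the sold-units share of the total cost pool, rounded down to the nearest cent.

COGS = $5,102.61; ending inventory = $1,493.19

May 14, sell 950: 950/1228 × $6,595.80 → $5,102.61
Ending inventory (cost pool remaining) = $1,493.19
Check: goods available $6,595.80 = COGS $5,102.61 + ending $1,493.19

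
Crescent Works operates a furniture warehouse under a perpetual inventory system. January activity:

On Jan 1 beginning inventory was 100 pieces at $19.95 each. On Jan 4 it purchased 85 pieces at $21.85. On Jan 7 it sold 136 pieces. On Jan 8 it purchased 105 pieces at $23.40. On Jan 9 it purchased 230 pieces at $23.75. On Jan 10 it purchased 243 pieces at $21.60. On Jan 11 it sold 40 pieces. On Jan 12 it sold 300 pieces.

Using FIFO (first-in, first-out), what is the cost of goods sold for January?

Jan 7, 136 sold [FIFO — oldest first]: 100 @ $19.95 + 36 @ $21.85 = $2,781.60
Jan 11, 40 sold [FIFO — oldest first]: 40 @ $21.85 = $874.00
Jan 12, 300 sold [FIFO — oldest first]: 9 @ $21.85 + 105 @ $23.40 + 186 @ $23.75 = $7,071.15
Total COGS = $2,781.60 + $874.00 + $7,071.15 = $10,726.75
Ending inventory: 44 @ $23.75 + 243 @ $21.60 = $6,293.80
Check: goods available $17,020.55 = COGS $10,726.75 + ending $6,293.80

COGS = $10,726.75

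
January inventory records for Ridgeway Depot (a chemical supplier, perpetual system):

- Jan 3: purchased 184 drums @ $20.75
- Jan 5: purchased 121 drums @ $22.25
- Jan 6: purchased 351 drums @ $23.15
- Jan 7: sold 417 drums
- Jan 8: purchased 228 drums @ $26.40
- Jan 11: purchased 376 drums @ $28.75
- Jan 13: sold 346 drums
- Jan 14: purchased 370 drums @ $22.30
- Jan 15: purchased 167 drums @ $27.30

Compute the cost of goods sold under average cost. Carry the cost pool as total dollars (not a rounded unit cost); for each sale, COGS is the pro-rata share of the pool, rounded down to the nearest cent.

After Jan 3: 184 on hand, pool $3,818.00 (≈ $20.7500 each)
After Jan 5: 305 on hand, pool $6,510.25 (≈ $21.3451 each)
After Jan 6: 656 on hand, pool $14,635.90 (≈ $22.3108 each)
Jan 7, sell 417: 417/656 × $14,635.90 → $9,303.61
After Jan 8: 467 on hand, pool $11,351.49 (≈ $24.3073 each)
After Jan 11: 843 on hand, pool $22,161.49 (≈ $26.2888 each)
Jan 13, sell 346: 346/843 × $22,161.49 → $9,095.93
After Jan 14: 867 on hand, pool $21,316.56 (≈ $24.5866 each)
After Jan 15: 1034 on hand, pool $25,875.66 (≈ $25.0248 each)
Total COGS = $9,303.61 + $9,095.93 = $18,399.54
Ending inventory (cost pool remaining) = $25,875.66
Check: goods available $44,275.20 = COGS $18,399.54 + ending $25,875.66

COGS = $18,399.54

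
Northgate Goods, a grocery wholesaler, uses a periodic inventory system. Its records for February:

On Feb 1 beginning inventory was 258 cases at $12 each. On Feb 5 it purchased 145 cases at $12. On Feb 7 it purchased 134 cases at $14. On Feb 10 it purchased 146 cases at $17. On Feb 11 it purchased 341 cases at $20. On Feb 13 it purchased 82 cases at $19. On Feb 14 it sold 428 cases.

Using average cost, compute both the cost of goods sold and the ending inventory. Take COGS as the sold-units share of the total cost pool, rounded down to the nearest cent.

Feb 14, sell 428: 428/1106 × $17,572.00 → $6,800.01
Ending inventory (cost pool remaining) = $10,771.99
Check: goods available $17,572.00 = COGS $6,800.01 + ending $10,771.99

COGS = $6,800.01; ending inventory = $10,771.99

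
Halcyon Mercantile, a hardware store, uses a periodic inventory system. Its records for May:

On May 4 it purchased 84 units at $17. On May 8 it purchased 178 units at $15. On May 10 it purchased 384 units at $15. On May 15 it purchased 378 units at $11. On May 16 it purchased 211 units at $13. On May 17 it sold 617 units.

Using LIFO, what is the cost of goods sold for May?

COGS = $7,321

May 17, 617 sold [LIFO — newest first]: 211 @ $13 + 378 @ $11 + 28 @ $15 = $7,321
Ending inventory: 84 @ $17 + 178 @ $15 + 356 @ $15 = $9,438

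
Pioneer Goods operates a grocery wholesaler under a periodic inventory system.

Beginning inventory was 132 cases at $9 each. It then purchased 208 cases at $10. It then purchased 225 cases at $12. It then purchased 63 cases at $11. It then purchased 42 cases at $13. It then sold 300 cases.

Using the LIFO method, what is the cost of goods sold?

Sale 1 (300) [LIFO — newest first]: 42 @ $13 + 63 @ $11 + 195 @ $12 = $3,579
Ending inventory: 132 @ $9 + 208 @ $10 + 30 @ $12 = $3,628
Check: goods available $7,207 = COGS $3,579 + ending $3,628

COGS = $3,579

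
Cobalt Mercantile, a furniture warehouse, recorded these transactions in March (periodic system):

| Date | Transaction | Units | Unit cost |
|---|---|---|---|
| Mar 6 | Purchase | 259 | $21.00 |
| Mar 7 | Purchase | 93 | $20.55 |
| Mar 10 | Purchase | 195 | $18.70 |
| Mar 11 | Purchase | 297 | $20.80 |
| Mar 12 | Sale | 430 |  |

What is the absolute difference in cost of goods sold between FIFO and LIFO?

FIFO COGS: 259 @ $21.00 + 93 @ $20.55 + 78 @ $18.70 = $8,808.75
LIFO COGS: 297 @ $20.80 + 133 @ $18.70 = $8,664.70
Difference = |$8,808.75 − $8,664.70| = $144.05

$144.05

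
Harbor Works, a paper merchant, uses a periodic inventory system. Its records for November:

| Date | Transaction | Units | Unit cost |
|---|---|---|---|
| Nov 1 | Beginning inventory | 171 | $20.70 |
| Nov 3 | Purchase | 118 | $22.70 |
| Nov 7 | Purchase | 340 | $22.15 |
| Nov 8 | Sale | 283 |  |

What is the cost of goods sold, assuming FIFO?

Nov 8, 283 sold [FIFO — oldest first]: 171 @ $20.70 + 112 @ $22.70 = $6,082.10
Ending inventory: 6 @ $22.70 + 340 @ $22.15 = $7,667.20

COGS = $6,082.10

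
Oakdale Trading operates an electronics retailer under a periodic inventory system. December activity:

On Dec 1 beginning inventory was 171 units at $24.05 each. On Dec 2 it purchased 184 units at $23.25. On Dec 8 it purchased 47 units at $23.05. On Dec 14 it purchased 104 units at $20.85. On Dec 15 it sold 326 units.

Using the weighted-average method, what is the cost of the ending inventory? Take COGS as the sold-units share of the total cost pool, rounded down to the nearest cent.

Ending inventory = $4,141.53

Dec 15, sell 326: 326/506 × $11,642.30 → $7,500.77
Ending inventory (cost pool remaining) = $4,141.53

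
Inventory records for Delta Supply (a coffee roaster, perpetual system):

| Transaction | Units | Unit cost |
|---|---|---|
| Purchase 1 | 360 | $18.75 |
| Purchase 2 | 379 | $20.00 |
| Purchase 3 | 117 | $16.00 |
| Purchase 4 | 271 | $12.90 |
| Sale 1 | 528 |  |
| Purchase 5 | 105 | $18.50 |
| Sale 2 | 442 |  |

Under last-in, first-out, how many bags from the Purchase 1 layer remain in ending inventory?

Sale 1 (528) [LIFO — newest first]: 271 @ $12.90 + 117 @ $16.00 + 140 @ $20.00 = $8,167.90
Sale 2 (442) [LIFO — newest first]: 105 @ $18.50 + 239 @ $20.00 + 98 @ $18.75 = $8,560.00
Total COGS = $8,167.90 + $8,560.00 = $16,727.90
Ending inventory: 262 @ $18.75 = $4,912.50

262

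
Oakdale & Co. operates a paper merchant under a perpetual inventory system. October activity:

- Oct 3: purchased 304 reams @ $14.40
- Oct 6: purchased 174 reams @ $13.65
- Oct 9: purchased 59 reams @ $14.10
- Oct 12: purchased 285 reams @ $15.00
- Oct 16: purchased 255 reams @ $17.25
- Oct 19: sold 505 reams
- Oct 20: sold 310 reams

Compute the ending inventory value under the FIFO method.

Ending inventory = $4,503.75

Oct 19, 505 sold [FIFO — oldest first]: 304 @ $14.40 + 174 @ $13.65 + 27 @ $14.10 = $7,133.40
Oct 20, 310 sold [FIFO — oldest first]: 32 @ $14.10 + 278 @ $15.00 = $4,621.20
Total COGS = $7,133.40 + $4,621.20 = $11,754.60
Ending inventory: 7 @ $15.00 + 255 @ $17.25 = $4,503.75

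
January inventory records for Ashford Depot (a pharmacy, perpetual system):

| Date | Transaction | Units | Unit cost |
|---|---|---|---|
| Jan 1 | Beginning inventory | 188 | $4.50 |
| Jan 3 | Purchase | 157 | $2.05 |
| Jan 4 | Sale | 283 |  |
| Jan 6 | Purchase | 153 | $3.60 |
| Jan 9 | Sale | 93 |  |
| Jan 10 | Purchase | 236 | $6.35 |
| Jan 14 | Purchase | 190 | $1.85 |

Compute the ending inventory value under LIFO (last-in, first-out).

Jan 4, 283 sold [LIFO — newest first]: 157 @ $2.05 + 126 @ $4.50 = $888.85
Jan 9, 93 sold [LIFO — newest first]: 93 @ $3.60 = $334.80
Total COGS = $888.85 + $334.80 = $1,223.65
Ending inventory: 62 @ $4.50 + 60 @ $3.60 + 236 @ $6.35 + 190 @ $1.85 = $2,345.10

Ending inventory = $2,345.10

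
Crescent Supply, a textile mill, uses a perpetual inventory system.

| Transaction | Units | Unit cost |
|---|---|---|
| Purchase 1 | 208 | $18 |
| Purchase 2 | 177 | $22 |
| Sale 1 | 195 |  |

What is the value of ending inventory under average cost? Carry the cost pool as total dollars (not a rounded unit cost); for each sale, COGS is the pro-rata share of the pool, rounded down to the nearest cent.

After Purchase 1: 208 on hand, pool $3,744.00 (≈ $18.0000 each)
After Purchase 2: 385 on hand, pool $7,638.00 (≈ $19.8390 each)
Sale 1, sell 195: 195/385 × $7,638.00 → $3,868.59
Ending inventory (cost pool remaining) = $3,769.41
Check: goods available $7,638.00 = COGS $3,868.59 + ending $3,769.41

Ending inventory = $3,769.41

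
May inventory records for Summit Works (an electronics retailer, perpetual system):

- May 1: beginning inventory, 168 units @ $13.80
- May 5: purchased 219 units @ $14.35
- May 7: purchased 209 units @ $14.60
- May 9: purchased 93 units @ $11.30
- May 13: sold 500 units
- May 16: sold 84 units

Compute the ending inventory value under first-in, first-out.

Ending inventory = $1,226.10

May 13, 500 sold [FIFO — oldest first]: 168 @ $13.80 + 219 @ $14.35 + 113 @ $14.60 = $7,110.85
May 16, 84 sold [FIFO — oldest first]: 84 @ $14.60 = $1,226.40
Total COGS = $7,110.85 + $1,226.40 = $8,337.25
Ending inventory: 12 @ $14.60 + 93 @ $11.30 = $1,226.10
Check: goods available $9,563.35 = COGS $8,337.25 + ending $1,226.10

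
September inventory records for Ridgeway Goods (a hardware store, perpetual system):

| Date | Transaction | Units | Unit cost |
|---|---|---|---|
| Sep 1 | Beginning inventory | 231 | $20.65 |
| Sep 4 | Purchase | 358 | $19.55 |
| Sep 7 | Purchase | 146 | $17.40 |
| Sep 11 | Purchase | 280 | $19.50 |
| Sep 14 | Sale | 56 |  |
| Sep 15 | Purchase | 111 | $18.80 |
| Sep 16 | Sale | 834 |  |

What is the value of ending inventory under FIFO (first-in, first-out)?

Sep 14, 56 sold [FIFO — oldest first]: 56 @ $20.65 = $1,156.40
Sep 16, 834 sold [FIFO — oldest first]: 175 @ $20.65 + 358 @ $19.55 + 146 @ $17.40 + 155 @ $19.50 = $16,175.55
Total COGS = $1,156.40 + $16,175.55 = $17,331.95
Ending inventory: 125 @ $19.50 + 111 @ $18.80 = $4,524.30
Check: goods available $21,856.25 = COGS $17,331.95 + ending $4,524.30

Ending inventory = $4,524.30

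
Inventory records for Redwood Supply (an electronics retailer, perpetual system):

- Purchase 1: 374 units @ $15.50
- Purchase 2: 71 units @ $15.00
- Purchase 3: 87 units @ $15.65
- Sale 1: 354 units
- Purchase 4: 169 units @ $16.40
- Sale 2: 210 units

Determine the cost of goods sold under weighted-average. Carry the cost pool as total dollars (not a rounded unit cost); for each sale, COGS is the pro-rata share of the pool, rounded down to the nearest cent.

After Purchase 1: 374 on hand, pool $5,797.00 (≈ $15.5000 each)
After Purchase 2: 445 on hand, pool $6,862.00 (≈ $15.4202 each)
After Purchase 3: 532 on hand, pool $8,223.55 (≈ $15.4578 each)
Sale 1, sell 354: 354/532 × $8,223.55 → $5,472.06
After Purchase 4: 347 on hand, pool $5,523.09 (≈ $15.9167 each)
Sale 2, sell 210: 210/347 × $5,523.09 → $3,342.50
Total COGS = $5,472.06 + $3,342.50 = $8,814.56
Ending inventory (cost pool remaining) = $2,180.59
Check: goods available $10,995.15 = COGS $8,814.56 + ending $2,180.59

COGS = $8,814.56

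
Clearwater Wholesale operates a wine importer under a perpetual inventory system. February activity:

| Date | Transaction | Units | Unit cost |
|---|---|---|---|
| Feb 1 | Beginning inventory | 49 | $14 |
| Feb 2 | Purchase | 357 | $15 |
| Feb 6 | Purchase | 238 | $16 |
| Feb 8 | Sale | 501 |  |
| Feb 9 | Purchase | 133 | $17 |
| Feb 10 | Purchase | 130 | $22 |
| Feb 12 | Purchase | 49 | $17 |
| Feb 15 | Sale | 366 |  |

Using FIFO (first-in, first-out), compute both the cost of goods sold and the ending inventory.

Feb 8, 501 sold [FIFO — oldest first]: 49 @ $14 + 357 @ $15 + 95 @ $16 = $7,561
Feb 15, 366 sold [FIFO — oldest first]: 143 @ $16 + 133 @ $17 + 90 @ $22 = $6,529
Total COGS = $7,561 + $6,529 = $14,090
Ending inventory: 40 @ $22 + 49 @ $17 = $1,713

COGS = $14,090; ending inventory = $1,713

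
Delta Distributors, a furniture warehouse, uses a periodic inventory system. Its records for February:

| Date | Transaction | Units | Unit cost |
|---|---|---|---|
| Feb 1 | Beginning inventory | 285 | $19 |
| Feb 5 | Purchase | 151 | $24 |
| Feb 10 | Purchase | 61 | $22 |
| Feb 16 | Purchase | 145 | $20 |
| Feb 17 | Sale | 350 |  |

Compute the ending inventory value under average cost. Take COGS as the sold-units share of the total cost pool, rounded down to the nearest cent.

Feb 17, sell 350: 350/642 × $13,281.00 → $7,240.42
Ending inventory (cost pool remaining) = $6,040.58
Check: goods available $13,281.00 = COGS $7,240.42 + ending $6,040.58

Ending inventory = $6,040.58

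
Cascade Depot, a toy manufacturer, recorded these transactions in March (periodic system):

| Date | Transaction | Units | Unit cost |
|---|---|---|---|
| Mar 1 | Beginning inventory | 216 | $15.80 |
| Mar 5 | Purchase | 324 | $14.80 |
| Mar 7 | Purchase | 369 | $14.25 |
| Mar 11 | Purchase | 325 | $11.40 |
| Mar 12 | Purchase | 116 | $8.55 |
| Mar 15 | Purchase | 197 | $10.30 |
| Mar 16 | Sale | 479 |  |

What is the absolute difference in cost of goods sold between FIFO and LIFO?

$2,391.90

FIFO COGS: 216 @ $15.80 + 263 @ $14.80 = $7,305.20
LIFO COGS: 197 @ $10.30 + 116 @ $8.55 + 166 @ $11.40 = $4,913.30
Difference = |$7,305.20 − $4,913.30| = $2,391.90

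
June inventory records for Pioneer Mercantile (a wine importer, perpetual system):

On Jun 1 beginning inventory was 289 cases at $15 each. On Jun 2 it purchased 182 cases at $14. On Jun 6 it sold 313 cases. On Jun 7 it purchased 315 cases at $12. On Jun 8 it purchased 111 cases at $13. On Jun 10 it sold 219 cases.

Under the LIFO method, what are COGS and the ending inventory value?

Jun 6, 313 sold [LIFO — newest first]: 182 @ $14 + 131 @ $15 = $4,513
Jun 10, 219 sold [LIFO — newest first]: 111 @ $13 + 108 @ $12 = $2,739
Total COGS = $4,513 + $2,739 = $7,252
Ending inventory: 158 @ $15 + 207 @ $12 = $4,854

COGS = $7,252; ending inventory = $4,854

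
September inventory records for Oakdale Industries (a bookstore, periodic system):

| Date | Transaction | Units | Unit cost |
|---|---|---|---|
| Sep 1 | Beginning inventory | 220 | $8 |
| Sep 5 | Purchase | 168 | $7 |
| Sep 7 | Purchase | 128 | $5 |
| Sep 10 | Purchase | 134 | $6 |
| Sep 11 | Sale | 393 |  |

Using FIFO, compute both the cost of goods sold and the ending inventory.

COGS = $2,961; ending inventory = $1,419

Sep 11, 393 sold [FIFO — oldest first]: 220 @ $8 + 168 @ $7 + 5 @ $5 = $2,961
Ending inventory: 123 @ $5 + 134 @ $6 = $1,419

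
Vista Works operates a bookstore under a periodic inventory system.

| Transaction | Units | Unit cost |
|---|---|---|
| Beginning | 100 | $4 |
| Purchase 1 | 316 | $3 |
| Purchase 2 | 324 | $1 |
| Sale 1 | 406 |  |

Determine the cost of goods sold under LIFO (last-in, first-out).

COGS = $570

Sale 1 (406) [LIFO — newest first]: 324 @ $1 + 82 @ $3 = $570
Ending inventory: 100 @ $4 + 234 @ $3 = $1,102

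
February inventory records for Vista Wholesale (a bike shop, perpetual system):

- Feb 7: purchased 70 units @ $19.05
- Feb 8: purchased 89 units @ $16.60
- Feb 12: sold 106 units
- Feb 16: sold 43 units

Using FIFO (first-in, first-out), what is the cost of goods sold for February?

Feb 12, 106 sold [FIFO — oldest first]: 70 @ $19.05 + 36 @ $16.60 = $1,931.10
Feb 16, 43 sold [FIFO — oldest first]: 43 @ $16.60 = $713.80
Total COGS = $1,931.10 + $713.80 = $2,644.90
Ending inventory: 10 @ $16.60 = $166.00

COGS = $2,644.90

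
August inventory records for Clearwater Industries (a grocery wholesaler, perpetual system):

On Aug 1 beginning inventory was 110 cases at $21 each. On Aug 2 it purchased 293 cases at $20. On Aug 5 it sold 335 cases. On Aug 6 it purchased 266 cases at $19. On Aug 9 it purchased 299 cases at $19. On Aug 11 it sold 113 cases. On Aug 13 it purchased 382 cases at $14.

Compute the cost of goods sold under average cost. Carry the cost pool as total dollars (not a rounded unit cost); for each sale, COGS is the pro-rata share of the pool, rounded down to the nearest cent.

After Aug 1: 110 on hand, pool $2,310.00 (≈ $21.0000 each)
After Aug 2: 403 on hand, pool $8,170.00 (≈ $20.2730 each)
Aug 5, sell 335: 335/403 × $8,170.00 → $6,791.43
After Aug 6: 334 on hand, pool $6,432.57 (≈ $19.2592 each)
After Aug 9: 633 on hand, pool $12,113.57 (≈ $19.1368 each)
Aug 11, sell 113: 113/633 × $12,113.57 → $2,162.45
After Aug 13: 902 on hand, pool $15,299.12 (≈ $16.9613 each)
Total COGS = $6,791.43 + $2,162.45 = $8,953.88
Ending inventory (cost pool remaining) = $15,299.12
Check: goods available $24,253.00 = COGS $8,953.88 + ending $15,299.12

COGS = $8,953.88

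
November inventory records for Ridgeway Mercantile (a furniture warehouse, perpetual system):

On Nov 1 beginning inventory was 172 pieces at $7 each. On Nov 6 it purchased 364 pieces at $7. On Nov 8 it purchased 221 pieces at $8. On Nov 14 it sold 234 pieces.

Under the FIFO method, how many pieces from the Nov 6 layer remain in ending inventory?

302

Nov 14, 234 sold [FIFO — oldest first]: 172 @ $7 + 62 @ $7 = $1,638
Ending inventory: 302 @ $7 + 221 @ $8 = $3,882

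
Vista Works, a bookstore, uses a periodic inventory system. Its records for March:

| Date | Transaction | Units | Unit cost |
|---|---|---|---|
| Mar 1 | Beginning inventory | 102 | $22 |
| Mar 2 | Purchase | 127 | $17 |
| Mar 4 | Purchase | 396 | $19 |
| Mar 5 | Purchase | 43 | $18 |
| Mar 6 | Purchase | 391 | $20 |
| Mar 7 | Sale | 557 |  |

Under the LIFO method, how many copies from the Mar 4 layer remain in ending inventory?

Mar 7, 557 sold [LIFO — newest first]: 391 @ $20 + 43 @ $18 + 123 @ $19 = $10,931
Ending inventory: 102 @ $22 + 127 @ $17 + 273 @ $19 = $9,590

273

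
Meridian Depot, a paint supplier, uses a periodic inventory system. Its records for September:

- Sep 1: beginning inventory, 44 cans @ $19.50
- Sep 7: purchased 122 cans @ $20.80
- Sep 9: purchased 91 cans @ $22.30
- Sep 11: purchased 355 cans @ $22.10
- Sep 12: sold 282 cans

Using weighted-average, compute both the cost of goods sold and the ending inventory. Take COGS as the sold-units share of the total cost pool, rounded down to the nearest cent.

COGS = $6,114.79; ending inventory = $7,155.61

Sep 12, sell 282: 282/612 × $13,270.40 → $6,114.79
Ending inventory (cost pool remaining) = $7,155.61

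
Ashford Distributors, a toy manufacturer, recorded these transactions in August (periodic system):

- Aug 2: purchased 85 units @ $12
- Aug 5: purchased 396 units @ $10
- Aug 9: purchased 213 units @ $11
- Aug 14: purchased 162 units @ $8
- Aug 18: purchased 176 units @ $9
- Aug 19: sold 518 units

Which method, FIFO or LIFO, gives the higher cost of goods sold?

FIFO

FIFO COGS: 85 @ $12 + 396 @ $10 + 37 @ $11 = $5,387
LIFO COGS: 176 @ $9 + 162 @ $8 + 180 @ $11 = $4,860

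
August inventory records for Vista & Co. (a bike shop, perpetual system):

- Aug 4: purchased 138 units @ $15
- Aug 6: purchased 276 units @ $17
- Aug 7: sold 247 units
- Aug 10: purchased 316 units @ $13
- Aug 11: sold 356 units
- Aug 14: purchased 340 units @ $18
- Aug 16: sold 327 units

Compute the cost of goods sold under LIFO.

Aug 7, 247 sold [LIFO — newest first]: 247 @ $17 = $4,199
Aug 11, 356 sold [LIFO — newest first]: 316 @ $13 + 29 @ $17 + 11 @ $15 = $4,766
Aug 16, 327 sold [LIFO — newest first]: 327 @ $18 = $5,886
Total COGS = $4,199 + $4,766 + $5,886 = $14,851
Ending inventory: 127 @ $15 + 13 @ $18 = $2,139

COGS = $14,851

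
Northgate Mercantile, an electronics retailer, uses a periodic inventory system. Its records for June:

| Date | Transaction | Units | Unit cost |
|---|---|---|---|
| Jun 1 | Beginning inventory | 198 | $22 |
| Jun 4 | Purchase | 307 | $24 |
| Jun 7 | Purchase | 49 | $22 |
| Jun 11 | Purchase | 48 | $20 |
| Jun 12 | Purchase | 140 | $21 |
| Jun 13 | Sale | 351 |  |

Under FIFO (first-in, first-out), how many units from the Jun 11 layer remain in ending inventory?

Jun 13, 351 sold [FIFO — oldest first]: 198 @ $22 + 153 @ $24 = $8,028
Ending inventory: 154 @ $24 + 49 @ $22 + 48 @ $20 + 140 @ $21 = $8,674

48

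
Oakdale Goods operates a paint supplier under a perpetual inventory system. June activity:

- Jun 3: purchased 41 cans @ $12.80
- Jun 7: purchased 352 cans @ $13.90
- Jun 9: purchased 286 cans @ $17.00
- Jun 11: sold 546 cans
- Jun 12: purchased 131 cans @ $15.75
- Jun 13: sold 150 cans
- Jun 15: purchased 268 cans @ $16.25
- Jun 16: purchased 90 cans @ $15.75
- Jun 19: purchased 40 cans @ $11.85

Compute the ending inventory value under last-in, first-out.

Jun 11, 546 sold [LIFO — newest first]: 286 @ $17.00 + 260 @ $13.90 = $8,476.00
Jun 13, 150 sold [LIFO — newest first]: 131 @ $15.75 + 19 @ $13.90 = $2,327.35
Total COGS = $8,476.00 + $2,327.35 = $10,803.35
Ending inventory: 41 @ $12.80 + 73 @ $13.90 + 268 @ $16.25 + 90 @ $15.75 + 40 @ $11.85 = $7,786.00

Ending inventory = $7,786.00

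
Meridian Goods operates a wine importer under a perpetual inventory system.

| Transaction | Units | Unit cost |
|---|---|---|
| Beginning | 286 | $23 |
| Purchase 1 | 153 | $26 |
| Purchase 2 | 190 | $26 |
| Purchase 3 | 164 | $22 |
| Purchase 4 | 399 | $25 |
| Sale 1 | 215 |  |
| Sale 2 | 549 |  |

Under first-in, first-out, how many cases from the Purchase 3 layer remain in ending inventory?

Sale 1 (215) [FIFO — oldest first]: 215 @ $23 = $4,945
Sale 2 (549) [FIFO — oldest first]: 71 @ $23 + 153 @ $26 + 190 @ $26 + 135 @ $22 = $13,521
Total COGS = $4,945 + $13,521 = $18,466
Ending inventory: 29 @ $22 + 399 @ $25 = $10,613
Check: goods available $29,079 = COGS $18,466 + ending $10,613

29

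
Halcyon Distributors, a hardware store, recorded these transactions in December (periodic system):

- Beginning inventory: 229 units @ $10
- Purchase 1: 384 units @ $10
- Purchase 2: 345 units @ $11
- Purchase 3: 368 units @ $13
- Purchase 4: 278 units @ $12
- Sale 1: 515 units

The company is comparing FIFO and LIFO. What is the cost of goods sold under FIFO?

COGS = $5,150

FIFO COGS: 229 @ $10 + 286 @ $10 = $5,150
LIFO COGS: 278 @ $12 + 237 @ $13 = $6,417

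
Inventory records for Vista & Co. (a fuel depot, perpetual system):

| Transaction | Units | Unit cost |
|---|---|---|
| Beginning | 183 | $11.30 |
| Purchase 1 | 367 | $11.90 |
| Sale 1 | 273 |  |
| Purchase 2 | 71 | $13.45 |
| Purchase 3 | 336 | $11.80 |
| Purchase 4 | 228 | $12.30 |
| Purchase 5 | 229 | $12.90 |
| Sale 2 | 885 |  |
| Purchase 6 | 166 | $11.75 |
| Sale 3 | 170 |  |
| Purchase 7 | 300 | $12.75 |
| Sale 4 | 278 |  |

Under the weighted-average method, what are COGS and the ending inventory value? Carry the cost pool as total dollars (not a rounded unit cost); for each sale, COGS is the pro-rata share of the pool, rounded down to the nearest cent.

After Beginning: 183 on hand, pool $2,067.90 (≈ $11.3000 each)
After Purchase 1: 550 on hand, pool $6,435.20 (≈ $11.7004 each)
Sale 1, sell 273: 273/550 × $6,435.20 → $3,194.19
After Purchase 2: 348 on hand, pool $4,195.96 (≈ $12.0574 each)
After Purchase 3: 684 on hand, pool $8,160.76 (≈ $11.9309 each)
After Purchase 4: 912 on hand, pool $10,965.16 (≈ $12.0232 each)
After Purchase 5: 1141 on hand, pool $13,919.26 (≈ $12.1992 each)
Sale 2, sell 885: 885/1141 × $13,919.26 → $10,796.27
After Purchase 6: 422 on hand, pool $5,073.49 (≈ $12.0225 each)
Sale 3, sell 170: 170/422 × $5,073.49 → $2,043.82
After Purchase 7: 552 on hand, pool $6,854.67 (≈ $12.4179 each)
Sale 4, sell 278: 278/552 × $6,854.67 → $3,452.17
Total COGS = $3,194.19 + $10,796.27 + $2,043.82 + $3,452.17 = $19,486.45
Ending inventory (cost pool remaining) = $3,402.50

COGS = $19,486.45; ending inventory = $3,402.50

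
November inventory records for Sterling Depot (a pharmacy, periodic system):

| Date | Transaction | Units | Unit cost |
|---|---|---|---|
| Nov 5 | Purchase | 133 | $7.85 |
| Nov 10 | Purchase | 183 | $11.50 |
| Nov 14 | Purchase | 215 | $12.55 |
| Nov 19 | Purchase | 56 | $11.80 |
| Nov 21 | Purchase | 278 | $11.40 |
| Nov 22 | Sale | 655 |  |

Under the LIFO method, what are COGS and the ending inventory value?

Nov 22, 655 sold [LIFO — newest first]: 278 @ $11.40 + 56 @ $11.80 + 215 @ $12.55 + 106 @ $11.50 = $7,747.25
Ending inventory: 133 @ $7.85 + 77 @ $11.50 = $1,929.55

COGS = $7,747.25; ending inventory = $1,929.55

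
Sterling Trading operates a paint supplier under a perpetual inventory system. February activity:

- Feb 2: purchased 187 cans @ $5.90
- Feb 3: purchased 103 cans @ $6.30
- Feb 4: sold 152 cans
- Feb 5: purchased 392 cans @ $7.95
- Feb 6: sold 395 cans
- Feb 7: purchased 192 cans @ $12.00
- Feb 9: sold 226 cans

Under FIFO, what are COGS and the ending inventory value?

Feb 4, 152 sold [FIFO — oldest first]: 152 @ $5.90 = $896.80
Feb 6, 395 sold [FIFO — oldest first]: 35 @ $5.90 + 103 @ $6.30 + 257 @ $7.95 = $2,898.55
Feb 9, 226 sold [FIFO — oldest first]: 135 @ $7.95 + 91 @ $12.00 = $2,165.25
Total COGS = $896.80 + $2,898.55 + $2,165.25 = $5,960.60
Ending inventory: 101 @ $12.00 = $1,212.00

COGS = $5,960.60; ending inventory = $1,212.00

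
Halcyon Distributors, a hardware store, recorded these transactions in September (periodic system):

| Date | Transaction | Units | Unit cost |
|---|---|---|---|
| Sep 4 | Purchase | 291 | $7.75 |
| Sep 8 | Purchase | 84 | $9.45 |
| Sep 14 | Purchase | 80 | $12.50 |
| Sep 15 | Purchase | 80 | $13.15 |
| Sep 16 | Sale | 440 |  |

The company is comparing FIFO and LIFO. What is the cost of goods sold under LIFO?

COGS = $4,364.80

FIFO COGS: 291 @ $7.75 + 84 @ $9.45 + 65 @ $12.50 = $3,861.55
LIFO COGS: 80 @ $13.15 + 80 @ $12.50 + 84 @ $9.45 + 196 @ $7.75 = $4,364.80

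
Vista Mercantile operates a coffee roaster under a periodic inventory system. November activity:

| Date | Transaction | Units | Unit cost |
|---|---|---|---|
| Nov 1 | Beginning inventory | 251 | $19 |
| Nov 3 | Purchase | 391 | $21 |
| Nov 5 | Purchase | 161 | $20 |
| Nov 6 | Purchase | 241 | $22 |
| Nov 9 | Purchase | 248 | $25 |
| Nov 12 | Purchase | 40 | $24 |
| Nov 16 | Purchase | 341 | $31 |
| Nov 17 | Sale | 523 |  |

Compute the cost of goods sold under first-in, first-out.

COGS = $10,481

Nov 17, 523 sold [FIFO — oldest first]: 251 @ $19 + 272 @ $21 = $10,481
Ending inventory: 119 @ $21 + 161 @ $20 + 241 @ $22 + 248 @ $25 + 40 @ $24 + 341 @ $31 = $28,752
Check: goods available $39,233 = COGS $10,481 + ending $28,752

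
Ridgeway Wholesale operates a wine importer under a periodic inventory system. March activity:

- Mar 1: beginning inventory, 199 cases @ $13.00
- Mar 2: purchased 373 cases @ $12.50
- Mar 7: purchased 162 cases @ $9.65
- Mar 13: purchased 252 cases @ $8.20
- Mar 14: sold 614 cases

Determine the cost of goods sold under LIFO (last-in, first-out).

COGS = $6,129.70

Mar 14, 614 sold [LIFO — newest first]: 252 @ $8.20 + 162 @ $9.65 + 200 @ $12.50 = $6,129.70
Ending inventory: 199 @ $13.00 + 173 @ $12.50 = $4,749.50
Check: goods available $10,879.20 = COGS $6,129.70 + ending $4,749.50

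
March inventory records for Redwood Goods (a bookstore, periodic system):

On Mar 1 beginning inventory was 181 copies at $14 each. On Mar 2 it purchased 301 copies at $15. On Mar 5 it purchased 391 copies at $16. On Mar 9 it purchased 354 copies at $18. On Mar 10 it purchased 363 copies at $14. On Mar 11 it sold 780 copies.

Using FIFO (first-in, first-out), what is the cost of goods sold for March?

Mar 11, 780 sold [FIFO — oldest first]: 181 @ $14 + 301 @ $15 + 298 @ $16 = $11,817
Ending inventory: 93 @ $16 + 354 @ $18 + 363 @ $14 = $12,942

COGS = $11,817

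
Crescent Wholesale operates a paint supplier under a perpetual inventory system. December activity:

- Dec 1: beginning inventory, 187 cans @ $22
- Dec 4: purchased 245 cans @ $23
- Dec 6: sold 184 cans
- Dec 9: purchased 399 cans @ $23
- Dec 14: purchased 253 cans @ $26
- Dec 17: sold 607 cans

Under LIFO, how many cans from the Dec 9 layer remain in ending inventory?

Dec 6, 184 sold [LIFO — newest first]: 184 @ $23 = $4,232
Dec 17, 607 sold [LIFO — newest first]: 253 @ $26 + 354 @ $23 = $14,720
Total COGS = $4,232 + $14,720 = $18,952
Ending inventory: 187 @ $22 + 61 @ $23 + 45 @ $23 = $6,552

45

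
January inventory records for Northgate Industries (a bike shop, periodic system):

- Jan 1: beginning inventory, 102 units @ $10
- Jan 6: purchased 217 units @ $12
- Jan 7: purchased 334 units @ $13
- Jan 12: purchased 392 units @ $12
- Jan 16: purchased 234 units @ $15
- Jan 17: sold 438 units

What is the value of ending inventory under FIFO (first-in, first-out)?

Jan 17, 438 sold [FIFO — oldest first]: 102 @ $10 + 217 @ $12 + 119 @ $13 = $5,171
Ending inventory: 215 @ $13 + 392 @ $12 + 234 @ $15 = $11,009
Check: goods available $16,180 = COGS $5,171 + ending $11,009

Ending inventory = $11,009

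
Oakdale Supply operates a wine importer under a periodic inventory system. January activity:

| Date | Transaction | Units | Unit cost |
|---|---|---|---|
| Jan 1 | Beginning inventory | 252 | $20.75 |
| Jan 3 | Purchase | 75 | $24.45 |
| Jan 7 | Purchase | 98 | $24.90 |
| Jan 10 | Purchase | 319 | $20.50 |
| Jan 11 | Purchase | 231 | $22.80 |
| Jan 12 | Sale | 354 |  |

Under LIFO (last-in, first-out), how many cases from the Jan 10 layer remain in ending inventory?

196

Jan 12, 354 sold [LIFO — newest first]: 231 @ $22.80 + 123 @ $20.50 = $7,788.30
Ending inventory: 252 @ $20.75 + 75 @ $24.45 + 98 @ $24.90 + 196 @ $20.50 = $13,520.95
Check: goods available $21,309.25 = COGS $7,788.30 + ending $13,520.95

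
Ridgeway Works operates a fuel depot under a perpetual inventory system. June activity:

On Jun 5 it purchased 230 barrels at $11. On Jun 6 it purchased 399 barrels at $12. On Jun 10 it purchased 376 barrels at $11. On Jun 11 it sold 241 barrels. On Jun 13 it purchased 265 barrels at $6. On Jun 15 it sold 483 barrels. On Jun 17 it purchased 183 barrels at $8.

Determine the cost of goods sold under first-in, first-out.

COGS = $8,363

Jun 11, 241 sold [FIFO — oldest first]: 230 @ $11 + 11 @ $12 = $2,662
Jun 15, 483 sold [FIFO — oldest first]: 388 @ $12 + 95 @ $11 = $5,701
Total COGS = $2,662 + $5,701 = $8,363
Ending inventory: 281 @ $11 + 265 @ $6 + 183 @ $8 = $6,145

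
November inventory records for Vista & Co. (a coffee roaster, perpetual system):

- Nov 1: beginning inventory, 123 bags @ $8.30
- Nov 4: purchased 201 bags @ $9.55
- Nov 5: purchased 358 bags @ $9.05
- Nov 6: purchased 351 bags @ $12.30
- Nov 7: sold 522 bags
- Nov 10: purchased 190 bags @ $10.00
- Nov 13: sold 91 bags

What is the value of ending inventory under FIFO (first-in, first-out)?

Nov 7, 522 sold [FIFO — oldest first]: 123 @ $8.30 + 201 @ $9.55 + 198 @ $9.05 = $4,732.35
Nov 13, 91 sold [FIFO — oldest first]: 91 @ $9.05 = $823.55
Total COGS = $4,732.35 + $823.55 = $5,555.90
Ending inventory: 69 @ $9.05 + 351 @ $12.30 + 190 @ $10.00 = $6,841.75

Ending inventory = $6,841.75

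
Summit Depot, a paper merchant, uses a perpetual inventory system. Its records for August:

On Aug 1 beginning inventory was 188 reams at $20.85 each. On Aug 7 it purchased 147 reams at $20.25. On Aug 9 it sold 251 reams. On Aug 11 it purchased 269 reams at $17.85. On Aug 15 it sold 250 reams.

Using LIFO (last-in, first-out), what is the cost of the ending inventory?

Aug 9, 251 sold [LIFO — newest first]: 147 @ $20.25 + 104 @ $20.85 = $5,145.15
Aug 15, 250 sold [LIFO — newest first]: 250 @ $17.85 = $4,462.50
Total COGS = $5,145.15 + $4,462.50 = $9,607.65
Ending inventory: 84 @ $20.85 + 19 @ $17.85 = $2,090.55
Check: goods available $11,698.20 = COGS $9,607.65 + ending $2,090.55

Ending inventory = $2,090.55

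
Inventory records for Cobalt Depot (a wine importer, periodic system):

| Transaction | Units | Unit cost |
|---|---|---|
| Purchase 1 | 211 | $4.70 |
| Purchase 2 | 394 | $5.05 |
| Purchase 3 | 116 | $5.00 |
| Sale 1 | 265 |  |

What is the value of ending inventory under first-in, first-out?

Ending inventory = $2,297.00

Sale 1 (265) [FIFO — oldest first]: 211 @ $4.70 + 54 @ $5.05 = $1,264.40
Ending inventory: 340 @ $5.05 + 116 @ $5.00 = $2,297.00
Check: goods available $3,561.40 = COGS $1,264.40 + ending $2,297.00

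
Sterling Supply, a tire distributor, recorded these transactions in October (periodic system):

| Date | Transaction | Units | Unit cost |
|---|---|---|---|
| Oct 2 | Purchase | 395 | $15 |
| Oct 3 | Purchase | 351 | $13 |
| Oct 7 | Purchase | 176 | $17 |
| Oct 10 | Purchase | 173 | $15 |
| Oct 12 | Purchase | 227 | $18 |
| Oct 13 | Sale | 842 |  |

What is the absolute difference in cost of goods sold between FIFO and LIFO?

$1,011

FIFO COGS: 395 @ $15 + 351 @ $13 + 96 @ $17 = $12,120
LIFO COGS: 227 @ $18 + 173 @ $15 + 176 @ $17 + 266 @ $13 = $13,131
Difference = |$12,120 − $13,131| = $1,011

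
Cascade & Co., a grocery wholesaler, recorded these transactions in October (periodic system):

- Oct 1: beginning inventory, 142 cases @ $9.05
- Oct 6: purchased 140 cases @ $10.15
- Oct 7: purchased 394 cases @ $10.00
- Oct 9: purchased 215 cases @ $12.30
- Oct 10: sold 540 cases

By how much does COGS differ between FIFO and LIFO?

FIFO COGS: 142 @ $9.05 + 140 @ $10.15 + 258 @ $10.00 = $5,286.10
LIFO COGS: 215 @ $12.30 + 325 @ $10.00 = $5,894.50
Difference = |$5,286.10 − $5,894.50| = $608.40

$608.40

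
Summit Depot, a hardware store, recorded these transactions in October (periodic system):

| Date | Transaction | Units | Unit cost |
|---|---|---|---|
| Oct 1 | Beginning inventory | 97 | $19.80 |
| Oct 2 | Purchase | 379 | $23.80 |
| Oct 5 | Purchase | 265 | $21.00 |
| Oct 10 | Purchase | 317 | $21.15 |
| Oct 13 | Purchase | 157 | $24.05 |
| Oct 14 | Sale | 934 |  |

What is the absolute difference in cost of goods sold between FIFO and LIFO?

FIFO COGS: 97 @ $19.80 + 379 @ $23.80 + 265 @ $21.00 + 193 @ $21.15 = $20,587.75
LIFO COGS: 157 @ $24.05 + 317 @ $21.15 + 265 @ $21.00 + 195 @ $23.80 = $20,686.40
Difference = |$20,587.75 − $20,686.40| = $98.65

$98.65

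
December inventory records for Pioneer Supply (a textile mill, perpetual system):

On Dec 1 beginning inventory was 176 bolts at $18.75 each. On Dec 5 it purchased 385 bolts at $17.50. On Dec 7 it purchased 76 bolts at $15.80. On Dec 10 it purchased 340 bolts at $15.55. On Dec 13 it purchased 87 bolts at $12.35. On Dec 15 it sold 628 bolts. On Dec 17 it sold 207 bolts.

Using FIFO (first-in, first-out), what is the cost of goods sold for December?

Dec 15, 628 sold [FIFO — oldest first]: 176 @ $18.75 + 385 @ $17.50 + 67 @ $15.80 = $11,096.10
Dec 17, 207 sold [FIFO — oldest first]: 9 @ $15.80 + 198 @ $15.55 = $3,221.10
Total COGS = $11,096.10 + $3,221.10 = $14,317.20
Ending inventory: 142 @ $15.55 + 87 @ $12.35 = $3,282.55

COGS = $14,317.20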